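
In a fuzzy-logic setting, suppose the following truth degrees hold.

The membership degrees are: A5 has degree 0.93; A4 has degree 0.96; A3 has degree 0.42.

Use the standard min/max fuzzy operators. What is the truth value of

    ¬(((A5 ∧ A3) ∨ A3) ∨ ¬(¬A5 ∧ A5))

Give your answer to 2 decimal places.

A5 ∧ A3 = min(a, b) on (0.93, 0.42) = 0.42
(A5 ∧ A3) ∨ A3 = max(a, b) on (0.42, 0.42) = 0.42
¬A5 = 1 − 0.93 = 0.07
¬A5 ∧ A5 = min(a, b) on (0.07, 0.93) = 0.07
¬(¬A5 ∧ A5) = 1 − 0.07 = 0.93
((A5 ∧ A3) ∨ A3) ∨ ¬(¬A5 ∧ A5) = max(a, b) on (0.42, 0.93) = 0.93
¬(((A5 ∧ A3) ∨ A3) ∨ ¬(¬A5 ∧ A5)) = 1 − 0.93 = 0.07

0.07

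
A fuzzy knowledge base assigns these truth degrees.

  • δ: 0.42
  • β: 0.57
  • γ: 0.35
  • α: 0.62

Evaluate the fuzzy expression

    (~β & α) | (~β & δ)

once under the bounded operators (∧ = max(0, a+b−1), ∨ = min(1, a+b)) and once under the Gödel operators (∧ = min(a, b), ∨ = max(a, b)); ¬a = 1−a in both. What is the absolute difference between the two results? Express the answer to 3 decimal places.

Under bounded:
  ~β = 1 − 0.57 = 0.43
  ~β & α = max(0, a+b−1) on (0.43, 0.62) = 0.05
  ~β = 1 − 0.57 = 0.43
  ~β & δ = max(0, a+b−1) on (0.43, 0.42) = 0.00
  (~β & α) | (~β & δ) = min(1, a+b) on (0.05, 0.00) = 0.05
  → value = 0.0500
Under Gödel:
  ~β = 1 − 0.57 = 0.43
  ~β & α = min(a, b) on (0.43, 0.62) = 0.43
  ~β = 1 − 0.57 = 0.43
  ~β & δ = min(a, b) on (0.43, 0.42) = 0.42
  (~β & α) | (~β & δ) = max(a, b) on (0.43, 0.42) = 0.43
  → value = 0.4300
|0.0500 − 0.4300| = 0.380

0.380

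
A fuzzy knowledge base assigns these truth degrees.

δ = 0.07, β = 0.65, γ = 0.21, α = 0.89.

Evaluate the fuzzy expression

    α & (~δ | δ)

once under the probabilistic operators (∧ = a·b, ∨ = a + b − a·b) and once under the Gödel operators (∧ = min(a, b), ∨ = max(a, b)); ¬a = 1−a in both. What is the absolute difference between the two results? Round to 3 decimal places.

Under probabilistic:
  ~δ = 1 − 0.0700 = 0.9300
  ~δ | δ = a + b − a·b on (0.9300, 0.0700) = 0.9349
  α & (~δ | δ) = a·b on (0.8900, 0.9349) = 0.8321
  → value = 0.8321
Under Gödel:
  ~δ = 1 − 0.07 = 0.93
  ~δ | δ = max(a, b) on (0.93, 0.07) = 0.93
  α & (~δ | δ) = min(a, b) on (0.89, 0.93) = 0.89
  → value = 0.8900
|0.8321 − 0.8900| = 0.058

0.058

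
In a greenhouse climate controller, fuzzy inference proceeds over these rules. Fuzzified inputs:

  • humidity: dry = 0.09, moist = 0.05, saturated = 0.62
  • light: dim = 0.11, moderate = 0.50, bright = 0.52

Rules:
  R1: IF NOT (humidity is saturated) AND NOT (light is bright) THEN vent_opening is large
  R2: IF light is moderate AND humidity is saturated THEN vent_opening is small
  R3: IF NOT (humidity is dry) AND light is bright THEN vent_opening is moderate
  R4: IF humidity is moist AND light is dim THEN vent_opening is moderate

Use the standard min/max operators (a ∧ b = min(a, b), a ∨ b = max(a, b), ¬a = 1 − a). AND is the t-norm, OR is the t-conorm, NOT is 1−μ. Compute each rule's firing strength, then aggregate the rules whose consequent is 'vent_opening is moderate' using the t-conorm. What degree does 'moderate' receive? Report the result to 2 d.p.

R1: ¬saturated=1−0.62=0.38, ¬bright=1−0.52=0.48; AND[min(a, b)] → w = 0.38
R2: moderate=0.50, saturated=0.62; AND[min(a, b)] → w = 0.50
R3: ¬dry=1−0.09=0.91, bright=0.52; AND[min(a, b)] → w = 0.52
R4: moist=0.05, dim=0.11; AND[min(a, b)] → w = 0.05
Rules with consequent 'moderate': {R3, R4} → strengths 0.52, 0.05
Aggregate via t-conorm [max(a, b)]: 0.52

0.52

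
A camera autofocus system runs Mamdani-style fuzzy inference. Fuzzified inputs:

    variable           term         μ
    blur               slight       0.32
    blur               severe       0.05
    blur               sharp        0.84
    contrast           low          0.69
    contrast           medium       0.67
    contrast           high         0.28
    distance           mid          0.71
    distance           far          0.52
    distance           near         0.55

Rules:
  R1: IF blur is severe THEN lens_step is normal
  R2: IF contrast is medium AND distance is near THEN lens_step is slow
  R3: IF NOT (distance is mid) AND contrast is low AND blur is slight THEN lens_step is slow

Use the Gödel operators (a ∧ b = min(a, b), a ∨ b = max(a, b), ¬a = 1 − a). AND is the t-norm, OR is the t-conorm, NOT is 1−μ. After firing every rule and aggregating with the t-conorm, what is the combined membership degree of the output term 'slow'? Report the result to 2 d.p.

0.55

R1: severe=0.05 → w = 0.05
R2: medium=0.67, near=0.55; AND[min(a, b)] → w = 0.55
R3: ¬mid=1−0.71=0.29, low=0.69, slight=0.32; AND[min(a, b)] → w = 0.29
Rules with consequent 'slow': {R2, R3} → strengths 0.55, 0.29
Aggregate via t-conorm [max(a, b)]: 0.55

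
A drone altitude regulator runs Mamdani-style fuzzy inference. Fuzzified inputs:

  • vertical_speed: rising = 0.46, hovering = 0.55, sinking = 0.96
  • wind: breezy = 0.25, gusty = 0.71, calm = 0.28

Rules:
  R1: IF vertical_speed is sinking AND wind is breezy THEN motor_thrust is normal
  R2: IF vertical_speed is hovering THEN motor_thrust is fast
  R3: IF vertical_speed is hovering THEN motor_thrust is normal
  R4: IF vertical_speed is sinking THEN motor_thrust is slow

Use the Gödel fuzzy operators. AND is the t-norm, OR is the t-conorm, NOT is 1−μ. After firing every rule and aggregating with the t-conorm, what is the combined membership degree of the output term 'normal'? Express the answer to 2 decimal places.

R1: sinking=0.96, breezy=0.25; AND[min(a, b)] → w = 0.25
R2: hovering=0.55 → w = 0.55
R3: hovering=0.55 → w = 0.55
R4: sinking=0.96 → w = 0.96
Rules with consequent 'normal': {R1, R3} → strengths 0.25, 0.55
Aggregate via t-conorm [max(a, b)]: 0.55

0.55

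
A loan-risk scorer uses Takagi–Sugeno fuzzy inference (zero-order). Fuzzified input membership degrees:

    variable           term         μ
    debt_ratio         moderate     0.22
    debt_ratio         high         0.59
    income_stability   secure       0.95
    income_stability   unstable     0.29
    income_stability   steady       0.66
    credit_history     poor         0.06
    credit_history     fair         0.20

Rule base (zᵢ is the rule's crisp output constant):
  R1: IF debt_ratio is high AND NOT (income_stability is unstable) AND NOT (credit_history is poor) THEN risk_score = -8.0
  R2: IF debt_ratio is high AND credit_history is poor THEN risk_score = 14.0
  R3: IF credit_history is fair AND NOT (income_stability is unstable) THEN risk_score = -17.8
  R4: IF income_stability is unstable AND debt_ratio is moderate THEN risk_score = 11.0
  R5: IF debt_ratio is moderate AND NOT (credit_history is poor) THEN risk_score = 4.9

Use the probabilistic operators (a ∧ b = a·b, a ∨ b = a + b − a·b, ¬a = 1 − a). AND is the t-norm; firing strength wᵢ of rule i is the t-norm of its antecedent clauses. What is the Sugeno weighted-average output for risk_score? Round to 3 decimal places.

R1 (z=-8.0): high=0.59, ¬unstable=1−0.29=0.71, ¬poor=1−0.06=0.94; AND[a·b] → w = 0.3938
R2 (z=14.0): high=0.59, poor=0.06; AND[a·b] → w = 0.0354
R3 (z=-17.8): fair=0.20, ¬unstable=1−0.29=0.71; AND[a·b] → w = 0.1420
R4 (z=11.0): unstable=0.29, moderate=0.22; AND[a·b] → w = 0.0638
R5 (z=4.9): moderate=0.22, ¬poor=1−0.06=0.94; AND[a·b] → w = 0.2068
Weighted average = (0.3938·-8.0 + 0.0354·14.0 + 0.1420·-17.8 + 0.0638·11.0 + 0.2068·4.9) / (0.3938 + 0.0354 + 0.1420 + 0.0638 + 0.2068)
  = -3.4670 / 0.8418 = -4.119

-4.119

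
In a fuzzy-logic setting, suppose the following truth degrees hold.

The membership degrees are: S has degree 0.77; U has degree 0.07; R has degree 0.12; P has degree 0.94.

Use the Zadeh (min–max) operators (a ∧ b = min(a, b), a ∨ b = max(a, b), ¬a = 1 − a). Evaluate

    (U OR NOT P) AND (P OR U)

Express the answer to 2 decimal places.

0.07

NOT P = 1 − 0.94 = 0.06
U OR NOT P = max(a, b) on (0.07, 0.06) = 0.07
P OR U = max(a, b) on (0.94, 0.07) = 0.94
(U OR NOT P) AND (P OR U) = min(a, b) on (0.07, 0.94) = 0.07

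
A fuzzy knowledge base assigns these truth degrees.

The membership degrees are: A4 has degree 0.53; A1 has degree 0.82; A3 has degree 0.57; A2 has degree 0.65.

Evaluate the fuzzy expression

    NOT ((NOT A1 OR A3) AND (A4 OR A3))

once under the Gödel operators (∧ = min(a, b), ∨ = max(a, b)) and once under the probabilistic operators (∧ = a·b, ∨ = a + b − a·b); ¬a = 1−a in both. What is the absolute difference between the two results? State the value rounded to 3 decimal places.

0.053

Under Gödel:
  NOT A1 = 1 − 0.82 = 0.18
  NOT A1 OR A3 = max(a, b) on (0.18, 0.57) = 0.57
  A4 OR A3 = max(a, b) on (0.53, 0.57) = 0.57
  (NOT A1 OR A3) AND (A4 OR A3) = min(a, b) on (0.57, 0.57) = 0.57
  NOT ((NOT A1 OR A3) AND (A4 OR A3)) = 1 − 0.57 = 0.43
  → value = 0.4300
Under probabilistic:
  NOT A1 = 1 − 0.8200 = 0.1800
  NOT A1 OR A3 = a + b − a·b on (0.1800, 0.5700) = 0.6474
  A4 OR A3 = a + b − a·b on (0.5300, 0.5700) = 0.7979
  (NOT A1 OR A3) AND (A4 OR A3) = a·b on (0.6474, 0.7979) = 0.5166
  NOT ((NOT A1 OR A3) AND (A4 OR A3)) = 1 − 0.5166 = 0.4834
  → value = 0.4834
|0.4300 − 0.4834| = 0.053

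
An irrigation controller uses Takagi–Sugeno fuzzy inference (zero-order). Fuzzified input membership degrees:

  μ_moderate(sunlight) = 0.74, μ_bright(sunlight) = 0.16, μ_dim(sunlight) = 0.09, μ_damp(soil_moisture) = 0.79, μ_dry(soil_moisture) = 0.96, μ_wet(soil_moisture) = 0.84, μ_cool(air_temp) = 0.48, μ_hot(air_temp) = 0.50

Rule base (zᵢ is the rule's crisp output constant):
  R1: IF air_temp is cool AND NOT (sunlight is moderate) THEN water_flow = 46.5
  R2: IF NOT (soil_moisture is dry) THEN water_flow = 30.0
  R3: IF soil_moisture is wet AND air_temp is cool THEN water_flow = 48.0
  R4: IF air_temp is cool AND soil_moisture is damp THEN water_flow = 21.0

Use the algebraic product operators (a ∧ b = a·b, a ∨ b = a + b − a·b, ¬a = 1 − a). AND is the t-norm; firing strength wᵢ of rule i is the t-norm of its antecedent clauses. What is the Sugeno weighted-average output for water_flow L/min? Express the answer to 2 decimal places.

R1 (z=46.5): cool=0.48, ¬moderate=1−0.74=0.26; AND[a·b] → w = 0.1248
R2 (z=30.0): ¬dry=1−0.96=0.04 → w = 0.0400
R3 (z=48.0): wet=0.84, cool=0.48; AND[a·b] → w = 0.4032
R4 (z=21.0): cool=0.48, damp=0.79; AND[a·b] → w = 0.3792
Weighted average = (0.1248·46.5 + 0.0400·30.0 + 0.4032·48.0 + 0.3792·21.0) / (0.1248 + 0.0400 + 0.4032 + 0.3792)
  = 34.3200 / 0.9472 = 36.23

36.23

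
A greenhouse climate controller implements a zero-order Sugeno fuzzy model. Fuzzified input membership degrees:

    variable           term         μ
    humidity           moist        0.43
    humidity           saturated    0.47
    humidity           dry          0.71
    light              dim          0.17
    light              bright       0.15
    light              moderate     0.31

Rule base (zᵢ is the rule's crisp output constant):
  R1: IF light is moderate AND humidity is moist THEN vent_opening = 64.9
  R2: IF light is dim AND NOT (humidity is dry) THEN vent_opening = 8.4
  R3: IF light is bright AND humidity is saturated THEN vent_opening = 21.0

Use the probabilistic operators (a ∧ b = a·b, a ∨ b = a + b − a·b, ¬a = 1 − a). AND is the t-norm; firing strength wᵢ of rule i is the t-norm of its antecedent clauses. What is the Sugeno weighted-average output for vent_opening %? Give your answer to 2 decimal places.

R1 (z=64.9): moderate=0.31, moist=0.43; AND[a·b] → w = 0.1333
R2 (z=8.4): dim=0.17, ¬dry=1−0.71=0.29; AND[a·b] → w = 0.0493
R3 (z=21.0): bright=0.15, saturated=0.47; AND[a·b] → w = 0.0705
Weighted average = (0.1333·64.9 + 0.0493·8.4 + 0.0705·21.0) / (0.1333 + 0.0493 + 0.0705)
  = 10.5458 / 0.2531 = 41.67

41.67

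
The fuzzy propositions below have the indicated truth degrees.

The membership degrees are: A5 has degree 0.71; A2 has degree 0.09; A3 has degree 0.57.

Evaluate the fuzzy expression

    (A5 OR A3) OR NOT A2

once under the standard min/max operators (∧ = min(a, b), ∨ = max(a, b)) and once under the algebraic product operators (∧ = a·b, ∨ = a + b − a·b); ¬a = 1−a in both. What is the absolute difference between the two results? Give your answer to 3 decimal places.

Under standard min/max:
  A5 OR A3 = max(a, b) on (0.71, 0.57) = 0.71
  NOT A2 = 1 − 0.09 = 0.91
  (A5 OR A3) OR NOT A2 = max(a, b) on (0.71, 0.91) = 0.91
  → value = 0.9100
Under algebraic product:
  A5 OR A3 = a + b − a·b on (0.7100, 0.5700) = 0.8753
  NOT A2 = 1 − 0.0900 = 0.9100
  (A5 OR A3) OR NOT A2 = a + b − a·b on (0.8753, 0.9100) = 0.9888
  → value = 0.9888
|0.9100 − 0.9888| = 0.079

0.079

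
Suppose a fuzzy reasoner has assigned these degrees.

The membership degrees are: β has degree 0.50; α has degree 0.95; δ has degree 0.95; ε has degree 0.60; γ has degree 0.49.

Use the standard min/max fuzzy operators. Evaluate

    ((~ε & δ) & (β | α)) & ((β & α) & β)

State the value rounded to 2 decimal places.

~ε = 1 − 0.60 = 0.40
~ε & δ = min(a, b) on (0.40, 0.95) = 0.40
β | α = max(a, b) on (0.50, 0.95) = 0.95
(~ε & δ) & (β | α) = min(a, b) on (0.40, 0.95) = 0.40
β & α = min(a, b) on (0.50, 0.95) = 0.50
(β & α) & β = min(a, b) on (0.50, 0.50) = 0.50
((~ε & δ) & (β | α)) & ((β & α) & β) = min(a, b) on (0.40, 0.50) = 0.40

0.40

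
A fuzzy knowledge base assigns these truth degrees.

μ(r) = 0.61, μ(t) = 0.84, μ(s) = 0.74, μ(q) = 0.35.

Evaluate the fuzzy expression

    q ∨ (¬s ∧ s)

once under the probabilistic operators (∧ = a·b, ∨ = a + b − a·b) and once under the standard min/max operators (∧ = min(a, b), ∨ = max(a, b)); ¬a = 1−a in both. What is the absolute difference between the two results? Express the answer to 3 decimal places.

Under probabilistic:
  ¬s = 1 − 0.7400 = 0.2600
  ¬s ∧ s = a·b on (0.2600, 0.7400) = 0.1924
  q ∨ (¬s ∧ s) = a + b − a·b on (0.3500, 0.1924) = 0.4751
  → value = 0.4751
Under standard min/max:
  ¬s = 1 − 0.74 = 0.26
  ¬s ∧ s = min(a, b) on (0.26, 0.74) = 0.26
  q ∨ (¬s ∧ s) = max(a, b) on (0.35, 0.26) = 0.35
  → value = 0.3500
|0.4751 − 0.3500| = 0.125

0.125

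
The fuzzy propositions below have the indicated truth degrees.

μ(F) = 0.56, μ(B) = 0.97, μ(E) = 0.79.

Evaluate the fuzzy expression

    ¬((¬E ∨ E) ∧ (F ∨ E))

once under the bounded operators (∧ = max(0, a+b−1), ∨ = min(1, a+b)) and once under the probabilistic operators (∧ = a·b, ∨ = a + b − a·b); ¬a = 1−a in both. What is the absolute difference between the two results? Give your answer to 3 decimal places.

Under bounded:
  ¬E = 1 − 0.79 = 0.21
  ¬E ∨ E = min(1, a+b) on (0.21, 0.79) = 1.00
  F ∨ E = min(1, a+b) on (0.56, 0.79) = 1.00
  (¬E ∨ E) ∧ (F ∨ E) = max(0, a+b−1) on (1.00, 1.00) = 1.00
  ¬((¬E ∨ E) ∧ (F ∨ E)) = 1 − 1.00 = 0.00
  → value = 0.0000
Under probabilistic:
  ¬E = 1 − 0.7900 = 0.2100
  ¬E ∨ E = a + b − a·b on (0.2100, 0.7900) = 0.8341
  F ∨ E = a + b − a·b on (0.5600, 0.7900) = 0.9076
  (¬E ∨ E) ∧ (F ∨ E) = a·b on (0.8341, 0.9076) = 0.7570
  ¬((¬E ∨ E) ∧ (F ∨ E)) = 1 − 0.7570 = 0.2430
  → value = 0.2430
|0.0000 − 0.2430| = 0.243

0.243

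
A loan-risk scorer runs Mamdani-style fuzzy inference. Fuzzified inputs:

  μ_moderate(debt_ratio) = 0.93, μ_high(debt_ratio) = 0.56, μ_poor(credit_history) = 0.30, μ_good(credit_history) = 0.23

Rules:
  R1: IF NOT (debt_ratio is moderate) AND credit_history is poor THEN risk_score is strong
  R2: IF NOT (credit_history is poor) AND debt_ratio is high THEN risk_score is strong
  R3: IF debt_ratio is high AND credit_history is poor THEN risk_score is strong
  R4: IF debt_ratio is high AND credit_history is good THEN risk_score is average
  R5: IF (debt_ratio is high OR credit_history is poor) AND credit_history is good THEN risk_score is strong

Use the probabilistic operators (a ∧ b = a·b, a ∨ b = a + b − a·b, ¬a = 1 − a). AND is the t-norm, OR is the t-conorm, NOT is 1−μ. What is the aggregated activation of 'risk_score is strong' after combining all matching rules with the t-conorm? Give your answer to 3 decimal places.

0.584

R1: ¬moderate=1−0.93=0.07, poor=0.30; AND[a·b] → w = 0.0210
R2: ¬poor=1−0.30=0.70, high=0.56; AND[a·b] → w = 0.3920
R3: high=0.56, poor=0.30; AND[a·b] → w = 0.1680
R4: high=0.56, good=0.23; AND[a·b] → w = 0.1288
R5: (high=0.56 OR poor=0.30) = 0.6920; AND[a·b] with good=0.23 → w = 0.1592
Rules with consequent 'strong': {R1, R2, R3, R5} → strengths 0.0210, 0.3920, 0.1680, 0.1592
Aggregate via t-conorm [a + b − a·b]: 0.5836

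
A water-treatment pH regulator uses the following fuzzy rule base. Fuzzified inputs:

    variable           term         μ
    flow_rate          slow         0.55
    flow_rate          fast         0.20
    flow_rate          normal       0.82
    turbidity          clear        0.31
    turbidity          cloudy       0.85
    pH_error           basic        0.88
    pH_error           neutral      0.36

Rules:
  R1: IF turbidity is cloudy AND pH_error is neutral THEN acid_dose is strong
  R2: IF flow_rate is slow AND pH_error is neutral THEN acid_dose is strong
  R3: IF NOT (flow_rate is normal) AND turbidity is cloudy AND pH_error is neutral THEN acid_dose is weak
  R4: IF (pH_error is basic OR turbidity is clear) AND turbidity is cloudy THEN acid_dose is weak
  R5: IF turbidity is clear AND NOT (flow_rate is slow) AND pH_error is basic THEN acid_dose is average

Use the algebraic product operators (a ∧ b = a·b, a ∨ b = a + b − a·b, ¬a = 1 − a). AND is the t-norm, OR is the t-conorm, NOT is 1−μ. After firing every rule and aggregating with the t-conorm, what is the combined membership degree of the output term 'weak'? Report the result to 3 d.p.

R1: cloudy=0.85, neutral=0.36; AND[a·b] → w = 0.3060
R2: slow=0.55, neutral=0.36; AND[a·b] → w = 0.1980
R3: ¬normal=1−0.82=0.18, cloudy=0.85, neutral=0.36; AND[a·b] → w = 0.0551
R4: (basic=0.88 OR clear=0.31) = 0.9172; AND[a·b] with cloudy=0.85 → w = 0.7796
R5: clear=0.31, ¬slow=1−0.55=0.45, basic=0.88; AND[a·b] → w = 0.1228
Rules with consequent 'weak': {R3, R4} → strengths 0.0551, 0.7796
Aggregate via t-conorm [a + b − a·b]: 0.7918

0.792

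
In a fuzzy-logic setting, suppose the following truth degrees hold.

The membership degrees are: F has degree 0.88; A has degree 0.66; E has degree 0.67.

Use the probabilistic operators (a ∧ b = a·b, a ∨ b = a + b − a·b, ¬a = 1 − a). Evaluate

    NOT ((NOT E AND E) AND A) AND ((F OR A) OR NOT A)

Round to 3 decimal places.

NOT E = 1 − 0.6700 = 0.3300
NOT E AND E = a·b on (0.3300, 0.6700) = 0.2211
(NOT E AND E) AND A = a·b on (0.2211, 0.6600) = 0.1459
NOT ((NOT E AND E) AND A) = 1 − 0.1459 = 0.8541
F OR A = a + b − a·b on (0.8800, 0.6600) = 0.9592
NOT A = 1 − 0.6600 = 0.3400
(F OR A) OR NOT A = a + b − a·b on (0.9592, 0.3400) = 0.9731
NOT ((NOT E AND E) AND A) AND ((F OR A) OR NOT A) = a·b on (0.8541, 0.9731) = 0.8311

0.831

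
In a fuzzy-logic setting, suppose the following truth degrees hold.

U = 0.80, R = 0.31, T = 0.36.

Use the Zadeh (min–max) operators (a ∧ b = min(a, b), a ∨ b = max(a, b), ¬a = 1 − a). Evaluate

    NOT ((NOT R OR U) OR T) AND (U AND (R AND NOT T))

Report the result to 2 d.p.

NOT R = 1 − 0.31 = 0.69
NOT R OR U = max(a, b) on (0.69, 0.80) = 0.80
(NOT R OR U) OR T = max(a, b) on (0.80, 0.36) = 0.80
NOT ((NOT R OR U) OR T) = 1 − 0.80 = 0.20
NOT T = 1 − 0.36 = 0.64
R AND NOT T = min(a, b) on (0.31, 0.64) = 0.31
U AND (R AND NOT T) = min(a, b) on (0.80, 0.31) = 0.31
NOT ((NOT R OR U) OR T) AND (U AND (R AND NOT T)) = min(a, b) on (0.20, 0.31) = 0.20

0.20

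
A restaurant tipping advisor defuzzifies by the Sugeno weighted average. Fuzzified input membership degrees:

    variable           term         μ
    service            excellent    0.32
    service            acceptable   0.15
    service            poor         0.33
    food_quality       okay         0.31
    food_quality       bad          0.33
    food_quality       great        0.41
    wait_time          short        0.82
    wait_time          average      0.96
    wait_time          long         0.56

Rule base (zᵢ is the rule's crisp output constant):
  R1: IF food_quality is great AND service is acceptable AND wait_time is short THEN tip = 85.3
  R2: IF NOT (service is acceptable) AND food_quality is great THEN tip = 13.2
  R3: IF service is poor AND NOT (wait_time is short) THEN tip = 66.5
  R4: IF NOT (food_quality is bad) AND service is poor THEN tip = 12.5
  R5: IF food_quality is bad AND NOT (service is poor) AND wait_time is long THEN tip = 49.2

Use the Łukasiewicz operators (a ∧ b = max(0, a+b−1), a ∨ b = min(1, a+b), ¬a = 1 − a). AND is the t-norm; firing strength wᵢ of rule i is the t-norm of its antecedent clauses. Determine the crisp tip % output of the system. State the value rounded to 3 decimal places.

R1 (z=85.3): great=0.41, acceptable=0.15, short=0.82; AND[max(0, a+b−1)] → w = 0.00
R2 (z=13.2): ¬acceptable=1−0.15=0.85, great=0.41; AND[max(0, a+b−1)] → w = 0.26
R3 (z=66.5): poor=0.33, ¬short=1−0.82=0.18; AND[max(0, a+b−1)] → w = 0.00
R4 (z=12.5): ¬bad=1−0.33=0.67, poor=0.33; AND[max(0, a+b−1)] → w = 0.00
R5 (z=49.2): bad=0.33, ¬poor=1−0.33=0.67, long=0.56; AND[max(0, a+b−1)] → w = 0.00
Weighted average = (0.00·85.3 + 0.26·13.2 + 0.00·66.5 + 0.00·12.5 + 0.00·49.2) / (0.00 + 0.26 + 0.00 + 0.00 + 0.00)
  = 3.4320 / 0.2600 = 13.200

13.200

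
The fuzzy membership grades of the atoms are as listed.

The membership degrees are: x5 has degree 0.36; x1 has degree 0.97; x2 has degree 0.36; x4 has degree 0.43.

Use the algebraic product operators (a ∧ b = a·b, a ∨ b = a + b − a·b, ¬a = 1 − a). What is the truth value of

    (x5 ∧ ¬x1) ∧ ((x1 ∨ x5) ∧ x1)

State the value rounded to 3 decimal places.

¬x1 = 1 − 0.9700 = 0.0300
x5 ∧ ¬x1 = a·b on (0.3600, 0.0300) = 0.0108
x1 ∨ x5 = a + b − a·b on (0.9700, 0.3600) = 0.9808
(x1 ∨ x5) ∧ x1 = a·b on (0.9808, 0.9700) = 0.9514
(x5 ∧ ¬x1) ∧ ((x1 ∨ x5) ∧ x1) = a·b on (0.0108, 0.9514) = 0.0103

0.010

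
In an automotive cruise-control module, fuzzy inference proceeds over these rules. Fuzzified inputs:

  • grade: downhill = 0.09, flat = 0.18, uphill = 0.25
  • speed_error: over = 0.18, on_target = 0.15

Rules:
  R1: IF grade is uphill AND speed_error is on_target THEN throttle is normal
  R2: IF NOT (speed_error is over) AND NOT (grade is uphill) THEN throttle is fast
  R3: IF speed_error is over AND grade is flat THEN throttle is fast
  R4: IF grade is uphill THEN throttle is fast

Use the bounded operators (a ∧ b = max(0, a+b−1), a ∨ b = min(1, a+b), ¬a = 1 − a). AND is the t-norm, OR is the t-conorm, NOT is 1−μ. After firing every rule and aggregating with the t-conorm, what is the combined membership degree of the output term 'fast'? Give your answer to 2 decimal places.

R1: uphill=0.25, on_target=0.15; AND[max(0, a+b−1)] → w = 0.00
R2: ¬over=1−0.18=0.82, ¬uphill=1−0.25=0.75; AND[max(0, a+b−1)] → w = 0.57
R3: over=0.18, flat=0.18; AND[max(0, a+b−1)] → w = 0.00
R4: uphill=0.25 → w = 0.25
Rules with consequent 'fast': {R2, R3, R4} → strengths 0.57, 0.00, 0.25
Aggregate via t-conorm [min(1, a+b)]: 0.82

0.82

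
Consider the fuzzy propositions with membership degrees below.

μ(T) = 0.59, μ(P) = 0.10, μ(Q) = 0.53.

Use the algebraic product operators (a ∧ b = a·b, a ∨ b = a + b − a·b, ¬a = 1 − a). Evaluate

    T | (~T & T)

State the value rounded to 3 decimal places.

~T = 1 − 0.5900 = 0.4100
~T & T = a·b on (0.4100, 0.5900) = 0.2419
T | (~T & T) = a + b − a·b on (0.5900, 0.2419) = 0.6892

0.689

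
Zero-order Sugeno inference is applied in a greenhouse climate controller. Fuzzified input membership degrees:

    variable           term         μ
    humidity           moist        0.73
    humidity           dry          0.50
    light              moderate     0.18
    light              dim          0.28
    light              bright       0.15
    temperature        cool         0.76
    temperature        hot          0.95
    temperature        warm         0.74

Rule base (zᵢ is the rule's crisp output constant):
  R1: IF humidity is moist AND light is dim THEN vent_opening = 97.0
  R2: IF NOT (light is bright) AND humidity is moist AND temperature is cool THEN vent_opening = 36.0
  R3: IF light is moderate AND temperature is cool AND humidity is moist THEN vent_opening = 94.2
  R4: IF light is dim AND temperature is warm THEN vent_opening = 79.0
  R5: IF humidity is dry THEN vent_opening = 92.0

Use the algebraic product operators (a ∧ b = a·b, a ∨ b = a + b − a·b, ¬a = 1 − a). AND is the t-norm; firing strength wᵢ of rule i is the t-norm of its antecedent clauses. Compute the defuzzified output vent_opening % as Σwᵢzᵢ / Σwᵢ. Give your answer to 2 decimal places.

R1 (z=97.0): moist=0.73, dim=0.28; AND[a·b] → w = 0.2044
R2 (z=36.0): ¬bright=1−0.15=0.85, moist=0.73, cool=0.76; AND[a·b] → w = 0.4716
R3 (z=94.2): moderate=0.18, cool=0.76, moist=0.73; AND[a·b] → w = 0.0999
R4 (z=79.0): dim=0.28, warm=0.74; AND[a·b] → w = 0.2072
R5 (z=92.0): dry=0.50 → w = 0.5000
Weighted average = (0.2044·97.0 + 0.4716·36.0 + 0.0999·94.2 + 0.2072·79.0 + 0.5000·92.0) / (0.2044 + 0.4716 + 0.0999 + 0.2072 + 0.5000)
  = 108.5797 / 1.4830 = 73.21

73.21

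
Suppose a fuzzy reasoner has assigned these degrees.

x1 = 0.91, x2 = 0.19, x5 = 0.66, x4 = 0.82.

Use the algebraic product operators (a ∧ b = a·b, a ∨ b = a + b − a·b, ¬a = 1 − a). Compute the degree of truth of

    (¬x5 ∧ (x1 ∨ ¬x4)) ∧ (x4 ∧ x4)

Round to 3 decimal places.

¬x5 = 1 − 0.6600 = 0.3400
¬x4 = 1 − 0.8200 = 0.1800
x1 ∨ ¬x4 = a + b − a·b on (0.9100, 0.1800) = 0.9262
¬x5 ∧ (x1 ∨ ¬x4) = a·b on (0.3400, 0.9262) = 0.3149
x4 ∧ x4 = a·b on (0.8200, 0.8200) = 0.6724
(¬x5 ∧ (x1 ∨ ¬x4)) ∧ (x4 ∧ x4) = a·b on (0.3149, 0.6724) = 0.2117

0.212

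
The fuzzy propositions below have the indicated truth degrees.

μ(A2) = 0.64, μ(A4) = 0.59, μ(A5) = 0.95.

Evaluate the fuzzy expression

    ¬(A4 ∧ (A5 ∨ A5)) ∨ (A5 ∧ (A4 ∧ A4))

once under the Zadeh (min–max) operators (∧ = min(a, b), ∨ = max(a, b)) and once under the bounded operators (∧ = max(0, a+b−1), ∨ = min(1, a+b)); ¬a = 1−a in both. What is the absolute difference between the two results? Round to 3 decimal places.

Under Zadeh (min–max):
  A5 ∨ A5 = max(a, b) on (0.95, 0.95) = 0.95
  A4 ∧ (A5 ∨ A5) = min(a, b) on (0.59, 0.95) = 0.59
  ¬(A4 ∧ (A5 ∨ A5)) = 1 − 0.59 = 0.41
  A4 ∧ A4 = min(a, b) on (0.59, 0.59) = 0.59
  A5 ∧ (A4 ∧ A4) = min(a, b) on (0.95, 0.59) = 0.59
  ¬(A4 ∧ (A5 ∨ A5)) ∨ (A5 ∧ (A4 ∧ A4)) = max(a, b) on (0.41, 0.59) = 0.59
  → value = 0.5900
Under bounded:
  A5 ∨ A5 = min(1, a+b) on (0.95, 0.95) = 1.00
  A4 ∧ (A5 ∨ A5) = max(0, a+b−1) on (0.59, 1.00) = 0.59
  ¬(A4 ∧ (A5 ∨ A5)) = 1 − 0.59 = 0.41
  A4 ∧ A4 = max(0, a+b−1) on (0.59, 0.59) = 0.18
  A5 ∧ (A4 ∧ A4) = max(0, a+b−1) on (0.95, 0.18) = 0.13
  ¬(A4 ∧ (A5 ∨ A5)) ∨ (A5 ∧ (A4 ∧ A4)) = min(1, a+b) on (0.41, 0.13) = 0.54
  → value = 0.5400
|0.5900 − 0.5400| = 0.050

0.050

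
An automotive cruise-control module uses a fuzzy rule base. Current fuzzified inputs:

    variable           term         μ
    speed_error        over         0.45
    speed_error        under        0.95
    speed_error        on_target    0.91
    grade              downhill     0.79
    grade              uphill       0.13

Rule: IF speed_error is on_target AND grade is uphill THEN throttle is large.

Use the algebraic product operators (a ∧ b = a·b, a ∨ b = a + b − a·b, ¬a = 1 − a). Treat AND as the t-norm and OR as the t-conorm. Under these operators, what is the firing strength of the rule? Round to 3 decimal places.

0.118

firing strength: on_target=0.91, uphill=0.13; AND[a·b] → w = 0.1183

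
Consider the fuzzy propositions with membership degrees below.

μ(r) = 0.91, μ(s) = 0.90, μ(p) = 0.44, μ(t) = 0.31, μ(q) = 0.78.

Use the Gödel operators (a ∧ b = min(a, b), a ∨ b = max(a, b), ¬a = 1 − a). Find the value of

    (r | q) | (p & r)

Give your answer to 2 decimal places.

0.91

r | q = max(a, b) on (0.91, 0.78) = 0.91
p & r = min(a, b) on (0.44, 0.91) = 0.44
(r | q) | (p & r) = max(a, b) on (0.91, 0.44) = 0.91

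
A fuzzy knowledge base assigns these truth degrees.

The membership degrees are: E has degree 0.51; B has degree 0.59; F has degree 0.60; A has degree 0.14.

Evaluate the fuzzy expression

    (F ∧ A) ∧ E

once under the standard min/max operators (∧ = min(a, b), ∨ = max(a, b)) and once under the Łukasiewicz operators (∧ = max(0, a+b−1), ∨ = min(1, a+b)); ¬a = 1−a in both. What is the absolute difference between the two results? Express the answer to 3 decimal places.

0.140

Under standard min/max:
  F ∧ A = min(a, b) on (0.60, 0.14) = 0.14
  (F ∧ A) ∧ E = min(a, b) on (0.14, 0.51) = 0.14
  → value = 0.1400
Under Łukasiewicz:
  F ∧ A = max(0, a+b−1) on (0.60, 0.14) = 0.00
  (F ∧ A) ∧ E = max(0, a+b−1) on (0.00, 0.51) = 0.00
  → value = 0.0000
|0.1400 − 0.0000| = 0.140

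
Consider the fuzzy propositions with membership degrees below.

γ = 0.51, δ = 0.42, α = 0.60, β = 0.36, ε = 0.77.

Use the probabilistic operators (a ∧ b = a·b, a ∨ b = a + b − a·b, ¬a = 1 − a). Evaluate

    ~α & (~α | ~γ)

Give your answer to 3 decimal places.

~α = 1 − 0.6000 = 0.4000
~α = 1 − 0.6000 = 0.4000
~γ = 1 − 0.5100 = 0.4900
~α | ~γ = a + b − a·b on (0.4000, 0.4900) = 0.6940
~α & (~α | ~γ) = a·b on (0.4000, 0.6940) = 0.2776

0.278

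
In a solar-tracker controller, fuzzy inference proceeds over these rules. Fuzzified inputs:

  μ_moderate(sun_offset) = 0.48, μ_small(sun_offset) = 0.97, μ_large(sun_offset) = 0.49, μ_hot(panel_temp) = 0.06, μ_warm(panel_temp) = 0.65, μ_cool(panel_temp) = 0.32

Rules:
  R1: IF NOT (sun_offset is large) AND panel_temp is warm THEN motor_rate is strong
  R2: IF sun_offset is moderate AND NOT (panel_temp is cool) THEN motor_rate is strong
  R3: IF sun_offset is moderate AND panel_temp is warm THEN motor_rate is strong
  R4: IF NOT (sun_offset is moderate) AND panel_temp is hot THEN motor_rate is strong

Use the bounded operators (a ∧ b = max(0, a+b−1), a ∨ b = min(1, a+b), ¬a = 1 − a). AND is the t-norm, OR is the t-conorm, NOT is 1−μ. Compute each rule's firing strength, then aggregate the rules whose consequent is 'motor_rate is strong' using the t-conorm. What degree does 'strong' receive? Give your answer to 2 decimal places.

0.45

R1: ¬large=1−0.49=0.51, warm=0.65; AND[max(0, a+b−1)] → w = 0.16
R2: moderate=0.48, ¬cool=1−0.32=0.68; AND[max(0, a+b−1)] → w = 0.16
R3: moderate=0.48, warm=0.65; AND[max(0, a+b−1)] → w = 0.13
R4: ¬moderate=1−0.48=0.52, hot=0.06; AND[max(0, a+b−1)] → w = 0.00
Rules with consequent 'strong': {R1, R2, R3, R4} → strengths 0.16, 0.16, 0.13, 0.00
Aggregate via t-conorm [min(1, a+b)]: 0.45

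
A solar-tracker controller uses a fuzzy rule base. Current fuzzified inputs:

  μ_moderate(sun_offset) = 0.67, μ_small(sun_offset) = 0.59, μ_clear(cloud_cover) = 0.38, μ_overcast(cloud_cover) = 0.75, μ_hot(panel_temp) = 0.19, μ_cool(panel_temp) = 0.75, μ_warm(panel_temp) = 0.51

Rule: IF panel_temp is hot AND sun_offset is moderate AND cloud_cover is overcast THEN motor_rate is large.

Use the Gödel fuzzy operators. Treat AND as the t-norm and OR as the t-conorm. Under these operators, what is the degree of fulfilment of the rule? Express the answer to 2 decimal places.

0.19

firing strength: hot=0.19, moderate=0.67, overcast=0.75; AND[min(a, b)] → w = 0.19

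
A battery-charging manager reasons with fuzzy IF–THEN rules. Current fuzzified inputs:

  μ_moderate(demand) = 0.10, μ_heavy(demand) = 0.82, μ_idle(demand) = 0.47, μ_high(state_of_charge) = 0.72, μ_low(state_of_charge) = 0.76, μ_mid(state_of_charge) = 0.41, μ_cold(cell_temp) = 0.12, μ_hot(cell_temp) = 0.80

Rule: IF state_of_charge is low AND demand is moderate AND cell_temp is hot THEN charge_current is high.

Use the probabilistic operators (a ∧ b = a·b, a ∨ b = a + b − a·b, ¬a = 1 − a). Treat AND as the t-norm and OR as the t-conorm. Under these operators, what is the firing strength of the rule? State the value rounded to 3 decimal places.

0.061

firing strength: low=0.76, moderate=0.10, hot=0.80; AND[a·b] → w = 0.0608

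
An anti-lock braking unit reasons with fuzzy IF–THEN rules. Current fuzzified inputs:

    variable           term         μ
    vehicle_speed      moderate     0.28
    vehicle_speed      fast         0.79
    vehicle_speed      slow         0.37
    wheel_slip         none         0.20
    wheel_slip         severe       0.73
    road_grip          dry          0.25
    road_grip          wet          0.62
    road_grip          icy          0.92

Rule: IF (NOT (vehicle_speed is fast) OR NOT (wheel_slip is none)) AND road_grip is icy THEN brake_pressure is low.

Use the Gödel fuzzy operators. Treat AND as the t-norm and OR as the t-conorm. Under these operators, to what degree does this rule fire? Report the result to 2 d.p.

0.80

firing strength: (¬fast=1−0.79=0.21 OR ¬none=1−0.20=0.80) = 0.80; AND[min(a, b)] with icy=0.92 → w = 0.80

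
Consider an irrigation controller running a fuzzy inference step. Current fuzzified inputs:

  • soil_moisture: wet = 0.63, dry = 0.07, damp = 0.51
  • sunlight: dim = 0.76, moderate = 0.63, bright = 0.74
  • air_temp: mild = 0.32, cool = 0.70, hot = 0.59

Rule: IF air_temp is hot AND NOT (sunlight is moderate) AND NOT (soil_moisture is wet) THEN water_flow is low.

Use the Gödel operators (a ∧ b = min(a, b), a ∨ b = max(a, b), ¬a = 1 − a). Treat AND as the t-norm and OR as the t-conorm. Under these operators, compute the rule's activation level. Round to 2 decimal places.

0.37

firing strength: hot=0.59, ¬moderate=1−0.63=0.37, ¬wet=1−0.63=0.37; AND[min(a, b)] → w = 0.37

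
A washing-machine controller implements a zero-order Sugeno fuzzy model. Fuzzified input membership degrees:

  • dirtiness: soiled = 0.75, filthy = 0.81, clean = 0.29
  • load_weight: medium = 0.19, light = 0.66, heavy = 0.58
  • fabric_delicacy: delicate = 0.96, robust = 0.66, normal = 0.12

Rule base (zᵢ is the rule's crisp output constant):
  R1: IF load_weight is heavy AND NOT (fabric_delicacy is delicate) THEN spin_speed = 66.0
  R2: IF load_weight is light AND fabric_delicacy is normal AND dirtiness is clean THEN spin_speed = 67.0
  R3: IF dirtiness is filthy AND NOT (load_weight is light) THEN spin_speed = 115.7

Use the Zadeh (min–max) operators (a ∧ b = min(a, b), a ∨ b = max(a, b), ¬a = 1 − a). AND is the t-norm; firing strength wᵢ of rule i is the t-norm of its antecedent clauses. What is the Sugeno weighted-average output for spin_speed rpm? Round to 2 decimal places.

R1 (z=66.0): heavy=0.58, ¬delicate=1−0.96=0.04; AND[min(a, b)] → w = 0.04
R2 (z=67.0): light=0.66, normal=0.12, clean=0.29; AND[min(a, b)] → w = 0.12
R3 (z=115.7): filthy=0.81, ¬light=1−0.66=0.34; AND[min(a, b)] → w = 0.34
Weighted average = (0.04·66.0 + 0.12·67.0 + 0.34·115.7) / (0.04 + 0.12 + 0.34)
  = 50.0180 / 0.5000 = 100.04

100.04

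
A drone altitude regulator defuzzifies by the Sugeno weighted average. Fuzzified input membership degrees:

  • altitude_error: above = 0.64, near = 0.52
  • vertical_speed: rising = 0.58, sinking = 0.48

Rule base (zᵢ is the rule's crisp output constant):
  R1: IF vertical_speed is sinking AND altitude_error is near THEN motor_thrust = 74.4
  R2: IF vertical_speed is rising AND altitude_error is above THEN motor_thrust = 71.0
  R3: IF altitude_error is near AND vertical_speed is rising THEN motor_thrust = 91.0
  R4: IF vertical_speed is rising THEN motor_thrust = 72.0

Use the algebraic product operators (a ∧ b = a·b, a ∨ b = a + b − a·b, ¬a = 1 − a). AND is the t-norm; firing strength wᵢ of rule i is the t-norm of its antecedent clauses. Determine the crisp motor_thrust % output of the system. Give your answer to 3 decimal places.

75.966

R1 (z=74.4): sinking=0.48, near=0.52; AND[a·b] → w = 0.2496
R2 (z=71.0): rising=0.58, above=0.64; AND[a·b] → w = 0.3712
R3 (z=91.0): near=0.52, rising=0.58; AND[a·b] → w = 0.3016
R4 (z=72.0): rising=0.58 → w = 0.5800
Weighted average = (0.2496·74.4 + 0.3712·71.0 + 0.3016·91.0 + 0.5800·72.0) / (0.2496 + 0.3712 + 0.3016 + 0.5800)
  = 114.1310 / 1.5024 = 75.966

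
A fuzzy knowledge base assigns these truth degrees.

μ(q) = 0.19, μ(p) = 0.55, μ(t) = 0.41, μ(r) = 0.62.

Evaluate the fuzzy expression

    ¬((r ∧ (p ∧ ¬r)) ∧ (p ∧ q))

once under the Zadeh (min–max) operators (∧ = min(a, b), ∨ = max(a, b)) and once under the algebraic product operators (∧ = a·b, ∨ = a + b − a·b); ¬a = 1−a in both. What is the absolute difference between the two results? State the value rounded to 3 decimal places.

0.176

Under Zadeh (min–max):
  ¬r = 1 − 0.62 = 0.38
  p ∧ ¬r = min(a, b) on (0.55, 0.38) = 0.38
  r ∧ (p ∧ ¬r) = min(a, b) on (0.62, 0.38) = 0.38
  p ∧ q = min(a, b) on (0.55, 0.19) = 0.19
  (r ∧ (p ∧ ¬r)) ∧ (p ∧ q) = min(a, b) on (0.38, 0.19) = 0.19
  ¬((r ∧ (p ∧ ¬r)) ∧ (p ∧ q)) = 1 − 0.19 = 0.81
  → value = 0.8100
Under algebraic product:
  ¬r = 1 − 0.6200 = 0.3800
  p ∧ ¬r = a·b on (0.5500, 0.3800) = 0.2090
  r ∧ (p ∧ ¬r) = a·b on (0.6200, 0.2090) = 0.1296
  p ∧ q = a·b on (0.5500, 0.1900) = 0.1045
  (r ∧ (p ∧ ¬r)) ∧ (p ∧ q) = a·b on (0.1296, 0.1045) = 0.0135
  ¬((r ∧ (p ∧ ¬r)) ∧ (p ∧ q)) = 1 − 0.0135 = 0.9865
  → value = 0.9865
|0.8100 − 0.9865| = 0.176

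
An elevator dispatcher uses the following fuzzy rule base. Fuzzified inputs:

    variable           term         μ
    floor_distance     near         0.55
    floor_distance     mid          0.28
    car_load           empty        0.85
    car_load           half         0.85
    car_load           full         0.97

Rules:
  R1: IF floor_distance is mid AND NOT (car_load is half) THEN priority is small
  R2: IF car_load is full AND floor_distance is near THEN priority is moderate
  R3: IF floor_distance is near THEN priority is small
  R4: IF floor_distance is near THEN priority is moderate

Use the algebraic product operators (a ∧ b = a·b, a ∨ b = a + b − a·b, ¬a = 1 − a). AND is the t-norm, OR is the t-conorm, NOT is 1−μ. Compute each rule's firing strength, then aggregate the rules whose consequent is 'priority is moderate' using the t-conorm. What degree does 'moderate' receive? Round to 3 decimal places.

0.790

R1: mid=0.28, ¬half=1−0.85=0.15; AND[a·b] → w = 0.0420
R2: full=0.97, near=0.55; AND[a·b] → w = 0.5335
R3: near=0.55 → w = 0.5500
R4: near=0.55 → w = 0.5500
Rules with consequent 'moderate': {R2, R4} → strengths 0.5335, 0.5500
Aggregate via t-conorm [a + b − a·b]: 0.7901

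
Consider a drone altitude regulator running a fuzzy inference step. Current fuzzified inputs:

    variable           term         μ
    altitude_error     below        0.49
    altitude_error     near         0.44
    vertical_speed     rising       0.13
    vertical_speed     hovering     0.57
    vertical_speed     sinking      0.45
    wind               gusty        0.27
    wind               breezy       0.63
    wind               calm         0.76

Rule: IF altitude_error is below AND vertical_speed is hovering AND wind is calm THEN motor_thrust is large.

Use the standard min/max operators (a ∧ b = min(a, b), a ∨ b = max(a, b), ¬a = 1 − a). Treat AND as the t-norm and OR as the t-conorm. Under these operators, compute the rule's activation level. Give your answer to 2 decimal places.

firing strength: below=0.49, hovering=0.57, calm=0.76; AND[min(a, b)] → w = 0.49

0.49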